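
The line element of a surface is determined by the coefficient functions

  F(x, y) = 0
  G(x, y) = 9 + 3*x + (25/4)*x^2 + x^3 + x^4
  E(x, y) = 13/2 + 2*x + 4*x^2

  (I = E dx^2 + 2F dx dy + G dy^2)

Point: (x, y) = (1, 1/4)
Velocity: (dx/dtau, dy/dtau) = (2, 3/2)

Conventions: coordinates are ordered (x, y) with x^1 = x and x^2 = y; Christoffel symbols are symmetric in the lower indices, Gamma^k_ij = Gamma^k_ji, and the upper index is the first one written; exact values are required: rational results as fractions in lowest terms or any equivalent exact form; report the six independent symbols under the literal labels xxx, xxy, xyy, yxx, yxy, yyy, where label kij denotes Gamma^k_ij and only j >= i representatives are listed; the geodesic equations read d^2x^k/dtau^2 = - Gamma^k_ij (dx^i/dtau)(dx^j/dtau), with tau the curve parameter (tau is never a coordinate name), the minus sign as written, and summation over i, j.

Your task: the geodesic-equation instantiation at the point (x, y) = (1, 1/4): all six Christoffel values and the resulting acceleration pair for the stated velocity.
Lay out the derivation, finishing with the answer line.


E = 25/2, F = 0, G = 81/4 at the point
E_x = 10, E_y = 0, F_x = 0, F_y = 0, G_x = 45/2, G_y = 0
EG - F^2 = 2025/8;  g^inv = (8/2025) * [[81/4, 0], [0, 25/2]]
first-kind symbols [ij,l] = (1/2)(d_i g_jl + d_j g_il - d_l g_ij): [xx,x] = E_x/2 = 5, [xx,y] = F_x - E_y/2 = 0, [xy,x] = E_y/2 = 0, [xy,y] = G_x/2 = 45/4, [yy,x] = F_y - G_x/2 = -45/4, [yy,y] = G_y/2 = 0
Gamma^x_ij = (G*[ij,x] - F*[ij,y])/(EG - F^2), Gamma^y_ij = (E*[ij,y] - F*[ij,x])/(EG - F^2)
Gamma_xxx = 2/5, Gamma_xxy = 0, Gamma_xyy = -9/10, Gamma_yxx = 0, Gamma_yxy = 5/9, Gamma_yyy = 0
d^2x/dtau^2 = -(Gamma_xxx*(2)^2 + 2*Gamma_xxy*(2)*(3/2) + Gamma_xyy*(3/2)^2) = 17/40
d^2y/dtau^2 = -(Gamma_yxx*(2)^2 + 2*Gamma_yxy*(2)*(3/2) + Gamma_yyy*(3/2)^2) = -10/3

Answer: Gamma_xxx = 2/5, Gamma_xxy = 0, Gamma_xyy = -9/10, Gamma_yxx = 0, Gamma_yxy = 5/9, Gamma_yyy = 0; accelerations (d^2x/dtau^2, d^2y/dtau^2) = (17/40, -10/3)


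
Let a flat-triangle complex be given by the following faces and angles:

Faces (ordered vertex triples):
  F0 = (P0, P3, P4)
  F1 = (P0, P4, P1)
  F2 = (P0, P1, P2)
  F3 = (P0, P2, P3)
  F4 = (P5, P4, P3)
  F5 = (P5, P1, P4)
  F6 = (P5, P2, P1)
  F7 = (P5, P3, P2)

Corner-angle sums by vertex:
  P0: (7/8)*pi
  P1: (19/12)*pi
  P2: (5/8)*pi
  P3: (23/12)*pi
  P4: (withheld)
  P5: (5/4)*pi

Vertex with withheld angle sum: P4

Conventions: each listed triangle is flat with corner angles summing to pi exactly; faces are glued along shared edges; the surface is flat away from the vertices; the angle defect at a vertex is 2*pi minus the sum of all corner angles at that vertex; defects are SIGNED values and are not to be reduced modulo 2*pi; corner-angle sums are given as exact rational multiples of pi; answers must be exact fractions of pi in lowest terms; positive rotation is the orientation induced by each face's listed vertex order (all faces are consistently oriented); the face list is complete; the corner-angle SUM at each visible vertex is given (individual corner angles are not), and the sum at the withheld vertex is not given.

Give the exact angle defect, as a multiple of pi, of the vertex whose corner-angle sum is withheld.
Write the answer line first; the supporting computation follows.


Answer: defect(P4) = pi/4

V = 6, E = 12, F = 8; chi = V - E + F = 2
Gauss-Bonnet: total defect = 2*pi*chi = 4*pi; visible defects sum to (15/4)*pi


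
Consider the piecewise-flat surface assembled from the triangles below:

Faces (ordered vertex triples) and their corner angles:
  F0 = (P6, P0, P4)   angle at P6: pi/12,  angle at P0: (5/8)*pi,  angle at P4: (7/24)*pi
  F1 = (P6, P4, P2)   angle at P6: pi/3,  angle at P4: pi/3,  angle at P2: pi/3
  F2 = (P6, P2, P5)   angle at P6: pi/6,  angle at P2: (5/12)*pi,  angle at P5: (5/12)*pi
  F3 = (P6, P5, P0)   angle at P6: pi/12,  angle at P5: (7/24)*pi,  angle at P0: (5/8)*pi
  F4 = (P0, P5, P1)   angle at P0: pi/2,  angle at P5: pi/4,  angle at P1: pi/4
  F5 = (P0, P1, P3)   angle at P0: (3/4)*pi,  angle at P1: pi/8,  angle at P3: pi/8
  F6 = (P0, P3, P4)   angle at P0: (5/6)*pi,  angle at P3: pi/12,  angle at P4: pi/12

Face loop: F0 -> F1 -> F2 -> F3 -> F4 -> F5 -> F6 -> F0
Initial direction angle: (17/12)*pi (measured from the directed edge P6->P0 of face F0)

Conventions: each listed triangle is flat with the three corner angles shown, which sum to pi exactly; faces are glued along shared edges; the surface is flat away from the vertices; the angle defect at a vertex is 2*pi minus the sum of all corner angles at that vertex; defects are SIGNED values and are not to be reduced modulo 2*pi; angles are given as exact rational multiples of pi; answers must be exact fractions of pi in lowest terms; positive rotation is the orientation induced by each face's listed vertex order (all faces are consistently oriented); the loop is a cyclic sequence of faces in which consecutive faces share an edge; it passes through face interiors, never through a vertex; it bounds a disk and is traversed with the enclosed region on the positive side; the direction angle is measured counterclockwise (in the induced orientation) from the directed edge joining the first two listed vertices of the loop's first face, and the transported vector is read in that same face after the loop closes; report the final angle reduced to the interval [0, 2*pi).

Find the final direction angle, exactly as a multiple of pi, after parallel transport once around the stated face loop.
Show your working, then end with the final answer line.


enclosed vertex P0: corner angles sum to (10/3)*pi, defect = 2*pi - (10/3)*pi = (-4/3)*pi
enclosed vertex P6: corner angles sum to (2/3)*pi, defect = 2*pi - (2/3)*pi = (4/3)*pi
transport around the loop rotates by the sum of enclosed defects; add to the initial angle mod 2*pi
final angle = (17/12)*pi + 0 = (17/12)*pi (mod 2*pi)

Answer: final direction angle = (17/12)*pi


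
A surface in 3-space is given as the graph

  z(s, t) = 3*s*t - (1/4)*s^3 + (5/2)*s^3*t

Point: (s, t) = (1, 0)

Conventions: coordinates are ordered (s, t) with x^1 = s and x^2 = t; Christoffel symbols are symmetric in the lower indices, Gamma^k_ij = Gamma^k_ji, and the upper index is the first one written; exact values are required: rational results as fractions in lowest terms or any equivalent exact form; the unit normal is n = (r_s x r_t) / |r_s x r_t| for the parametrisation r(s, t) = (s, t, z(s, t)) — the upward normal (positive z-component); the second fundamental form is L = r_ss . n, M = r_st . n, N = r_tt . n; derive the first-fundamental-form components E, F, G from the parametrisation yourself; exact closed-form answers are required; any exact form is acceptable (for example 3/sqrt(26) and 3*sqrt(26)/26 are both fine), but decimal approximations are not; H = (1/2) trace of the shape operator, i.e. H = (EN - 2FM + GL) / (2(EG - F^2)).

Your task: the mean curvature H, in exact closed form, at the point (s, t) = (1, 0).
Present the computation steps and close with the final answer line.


z_s = -3/4, z_t = 11/2, z_ss = -3/2, z_st = 21/2, z_tt = 0
E = 25/16, F = -33/8, G = 125/4; answer radicand W^2 = 509/16
unnormalised second-form numerators: l = -3/2, m = 21/2, n = 0; L = l/sqrt(509/16), and similarly M = m/sqrt(W^2), N = n/sqrt(W^2)
H = (E*n - 2*F*m + G*l) / (2*(EG - F^2)*sqrt(W^2)); E*n - 2*F*m + G*l = 159/4, EG - F^2 = 509/16, so H = (318/509)/sqrt(509/16)

Answer: H = 1272*sqrt(509)/259081


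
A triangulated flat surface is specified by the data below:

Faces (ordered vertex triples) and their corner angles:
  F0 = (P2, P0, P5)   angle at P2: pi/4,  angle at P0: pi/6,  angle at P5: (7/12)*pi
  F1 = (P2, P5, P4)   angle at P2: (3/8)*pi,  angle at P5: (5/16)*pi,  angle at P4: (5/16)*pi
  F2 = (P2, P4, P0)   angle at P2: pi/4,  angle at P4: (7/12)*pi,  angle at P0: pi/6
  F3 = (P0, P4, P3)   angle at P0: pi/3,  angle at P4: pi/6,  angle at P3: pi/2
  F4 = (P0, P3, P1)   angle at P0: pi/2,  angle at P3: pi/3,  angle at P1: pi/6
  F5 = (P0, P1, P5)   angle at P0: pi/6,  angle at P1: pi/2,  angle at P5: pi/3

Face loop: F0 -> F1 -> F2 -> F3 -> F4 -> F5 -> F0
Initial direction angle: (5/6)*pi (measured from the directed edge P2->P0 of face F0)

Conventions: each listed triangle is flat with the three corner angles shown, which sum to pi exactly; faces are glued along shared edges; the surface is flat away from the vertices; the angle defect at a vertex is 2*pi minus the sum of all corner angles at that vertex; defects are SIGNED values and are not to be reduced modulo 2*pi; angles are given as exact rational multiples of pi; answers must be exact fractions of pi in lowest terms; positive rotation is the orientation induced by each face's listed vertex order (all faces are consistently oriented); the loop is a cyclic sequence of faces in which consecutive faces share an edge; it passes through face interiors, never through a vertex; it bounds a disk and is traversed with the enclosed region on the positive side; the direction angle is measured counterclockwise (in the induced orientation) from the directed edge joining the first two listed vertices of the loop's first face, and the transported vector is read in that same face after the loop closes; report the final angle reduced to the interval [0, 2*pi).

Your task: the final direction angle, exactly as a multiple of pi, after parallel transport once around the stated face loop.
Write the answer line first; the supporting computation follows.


Answer: final direction angle = (5/8)*pi

enclosed vertex P0: corner angles sum to (4/3)*pi, defect = 2*pi - (4/3)*pi = (2/3)*pi
enclosed vertex P2: corner angles sum to (7/8)*pi, defect = 2*pi - (7/8)*pi = (9/8)*pi
the final direction is the initial angle plus the enclosed defects, taken mod 2*pi in the induced orientation
final angle = (5/6)*pi + (43/24)*pi = (5/8)*pi (mod 2*pi)


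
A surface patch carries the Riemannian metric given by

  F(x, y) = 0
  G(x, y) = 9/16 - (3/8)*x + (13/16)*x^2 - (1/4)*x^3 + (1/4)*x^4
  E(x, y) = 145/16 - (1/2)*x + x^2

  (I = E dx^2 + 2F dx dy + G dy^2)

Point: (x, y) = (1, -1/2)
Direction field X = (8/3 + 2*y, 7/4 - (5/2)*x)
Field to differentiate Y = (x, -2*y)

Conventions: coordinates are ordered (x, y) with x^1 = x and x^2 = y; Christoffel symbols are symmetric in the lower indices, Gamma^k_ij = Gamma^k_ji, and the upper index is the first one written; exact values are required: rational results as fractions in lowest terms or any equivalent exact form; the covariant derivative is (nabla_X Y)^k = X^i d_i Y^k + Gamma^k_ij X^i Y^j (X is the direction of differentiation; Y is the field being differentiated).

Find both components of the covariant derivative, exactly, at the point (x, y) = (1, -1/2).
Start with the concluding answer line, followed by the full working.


Answer: (nabla_X Y)^x = 284/153, (nabla_X Y)^y = 35/16

E = 153/16, F = 0, G = 1 at the point
E_x = 3/2, E_y = 0, F_x = 0, F_y = 0, G_x = 3/2, G_y = 0
EG - F^2 = 153/16;  g^inv = (16/153) * [[1, 0], [0, 153/16]]
first-kind symbols [ij,l] = (1/2)(d_i g_jl + d_j g_il - d_l g_ij): [xx,x] = E_x/2 = 3/4, [xx,y] = F_x - E_y/2 = 0, [xy,x] = E_y/2 = 0, [xy,y] = G_x/2 = 3/4, [yy,x] = F_y - G_x/2 = -3/4, [yy,y] = G_y/2 = 0
Gamma^x_ij = (G*[ij,x] - F*[ij,y])/(EG - F^2), Gamma^y_ij = (E*[ij,y] - F*[ij,x])/(EG - F^2)
Gamma_xxx = 4/51, Gamma_xxy = 0, Gamma_xyy = -4/51, Gamma_yxx = 0, Gamma_yxy = 3/4, Gamma_yyy = 0
X = (5/3, -3/4), Y = (1, 1) at the point


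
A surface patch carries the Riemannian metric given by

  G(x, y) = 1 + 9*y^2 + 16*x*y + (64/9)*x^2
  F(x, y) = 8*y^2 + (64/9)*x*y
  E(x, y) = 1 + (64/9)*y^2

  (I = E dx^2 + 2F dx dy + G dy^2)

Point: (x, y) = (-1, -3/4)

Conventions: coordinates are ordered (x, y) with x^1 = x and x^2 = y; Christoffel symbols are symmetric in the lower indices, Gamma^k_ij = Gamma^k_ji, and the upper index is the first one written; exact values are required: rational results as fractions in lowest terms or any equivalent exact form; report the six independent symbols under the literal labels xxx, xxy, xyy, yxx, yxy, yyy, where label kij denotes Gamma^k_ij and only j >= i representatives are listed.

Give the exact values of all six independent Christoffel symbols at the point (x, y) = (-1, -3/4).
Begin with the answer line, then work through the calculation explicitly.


Answer: Gamma_xxx = 0, Gamma_xxy = -768/4201, Gamma_xyy = -864/4201, Gamma_yxx = 0, Gamma_yxy = -1888/4201, Gamma_yyy = -2124/4201

E = 5, F = 59/6, G = 3625/144 at the point
E_x = 0, E_y = -32/3, F_x = -16/3, F_y = -172/9, G_x = -236/9, G_y = -59/2
EG - F^2 = 4201/144;  g^inv = (144/4201) * [[3625/144, -59/6], [-59/6, 5]]
first-kind symbols [ij,l] = (1/2)(d_i g_jl + d_j g_il - d_l g_ij): [xx,x] = E_x/2 = 0, [xx,y] = F_x - E_y/2 = 0, [xy,x] = E_y/2 = -16/3, [xy,y] = G_x/2 = -118/9, [yy,x] = F_y - G_x/2 = -6, [yy,y] = G_y/2 = -59/4
Gamma^x_ij = (G*[ij,x] - F*[ij,y])/(EG - F^2), Gamma^y_ij = (E*[ij,y] - F*[ij,x])/(EG - F^2)


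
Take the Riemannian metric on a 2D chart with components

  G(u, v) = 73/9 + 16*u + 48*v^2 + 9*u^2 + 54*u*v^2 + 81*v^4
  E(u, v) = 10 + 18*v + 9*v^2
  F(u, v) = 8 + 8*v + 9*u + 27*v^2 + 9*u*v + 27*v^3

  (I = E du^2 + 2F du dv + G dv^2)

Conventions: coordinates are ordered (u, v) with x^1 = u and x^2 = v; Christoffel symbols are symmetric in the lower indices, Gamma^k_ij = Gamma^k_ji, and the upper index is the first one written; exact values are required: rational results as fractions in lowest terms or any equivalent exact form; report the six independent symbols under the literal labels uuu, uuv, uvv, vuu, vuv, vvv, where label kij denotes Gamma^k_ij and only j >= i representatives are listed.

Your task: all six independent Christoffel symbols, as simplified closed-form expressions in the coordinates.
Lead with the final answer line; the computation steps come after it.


Answer: Gamma_uuu = 0, Gamma_uuv = (81*v + 81)/(81*u^2 + 486*u*v^2 + 144*u + 729*v^4 + 513*v^2 + 162*v + 154), Gamma_uvv = (486*v^2 + 486*v)/(81*u^2 + 486*u*v^2 + 144*u + 729*v^4 + 513*v^2 + 162*v + 154), Gamma_vuu = 0, Gamma_vuv = (81*u + 243*v^2 + 72)/(81*u^2 + 486*u*v^2 + 144*u + 729*v^4 + 513*v^2 + 162*v + 154), Gamma_vvv = (486*u*v + 1458*v^3 + 432*v)/(81*u^2 + 486*u*v^2 + 144*u + 729*v^4 + 513*v^2 + 162*v + 154)

E = 10 + 18*v + 9*v^2; F = 8 + 8*v + 9*u + 27*v^2 + 9*u*v + 27*v^3; G = 73/9 + 16*u + 48*v^2 + 9*u^2 + 54*u*v^2 + 81*v^4
Gamma^k_ij = (1/2) g^{kl} (d_i g_jl + d_j g_il - d_l g_ij), with g^inv = (1/(EG-F^2)) [[G, -F], [-F, E]]
first partials: E_u = 0, E_v = 18 + 18*v, F_u = 9 + 9*v, F_v = 8 + 54*v + 9*u + 81*v^2, G_u = 16 + 18*u + 54*v^2, G_v = 96*v + 108*u*v + 324*v^3
D = EG - F^2 = 154/9 + 18*v + 16*u + 57*v^2 + 9*u^2 + 54*u*v^2 + 81*v^4
expanded: Gamma^u_uu = (G E_u - 2F F_u + F E_v)/(2D), Gamma^u_uv = (G E_v - F G_u)/(2D), Gamma^u_vv = (2G F_v - G G_u - F G_v)/(2D), Gamma^v_uu = (2E F_u - E E_v - F E_u)/(2D), Gamma^v_uv = (E G_u - F E_v)/(2D), Gamma^v_vv = (E G_v - 2F F_v + F G_u)/(2D); substitute and cancel common factors


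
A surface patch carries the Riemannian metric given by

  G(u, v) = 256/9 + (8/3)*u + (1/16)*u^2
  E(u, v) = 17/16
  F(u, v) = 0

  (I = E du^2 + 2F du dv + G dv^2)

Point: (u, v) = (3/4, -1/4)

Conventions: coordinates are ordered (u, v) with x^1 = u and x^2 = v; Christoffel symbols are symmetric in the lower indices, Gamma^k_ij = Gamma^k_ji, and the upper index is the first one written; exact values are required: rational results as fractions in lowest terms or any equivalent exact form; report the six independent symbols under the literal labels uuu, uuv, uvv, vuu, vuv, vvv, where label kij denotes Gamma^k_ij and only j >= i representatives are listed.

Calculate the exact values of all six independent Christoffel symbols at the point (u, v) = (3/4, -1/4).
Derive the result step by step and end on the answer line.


E = 17/16, F = 0, G = 70225/2304 at the point
E_u = 0, E_v = 0, F_u = 0, F_v = 0, G_u = 265/96, G_v = 0
EG - F^2 = 1193825/36864;  g^inv = (36864/1193825) * [[70225/2304, 0], [0, 17/16]]
first-kind symbols [ij,l] = (1/2)(d_i g_jl + d_j g_il - d_l g_ij): [uu,u] = E_u/2 = 0, [uu,v] = F_u - E_v/2 = 0, [uv,u] = E_v/2 = 0, [uv,v] = G_u/2 = 265/192, [vv,u] = F_v - G_u/2 = -265/192, [vv,v] = G_v/2 = 0
Gamma^u_ij = (G*[ij,u] - F*[ij,v])/(EG - F^2), Gamma^v_ij = (E*[ij,v] - F*[ij,u])/(EG - F^2)

Answer: Gamma_uuu = 0, Gamma_uuv = 0, Gamma_uvv = -265/204, Gamma_vuu = 0, Gamma_vuv = 12/265, Gamma_vvv = 0


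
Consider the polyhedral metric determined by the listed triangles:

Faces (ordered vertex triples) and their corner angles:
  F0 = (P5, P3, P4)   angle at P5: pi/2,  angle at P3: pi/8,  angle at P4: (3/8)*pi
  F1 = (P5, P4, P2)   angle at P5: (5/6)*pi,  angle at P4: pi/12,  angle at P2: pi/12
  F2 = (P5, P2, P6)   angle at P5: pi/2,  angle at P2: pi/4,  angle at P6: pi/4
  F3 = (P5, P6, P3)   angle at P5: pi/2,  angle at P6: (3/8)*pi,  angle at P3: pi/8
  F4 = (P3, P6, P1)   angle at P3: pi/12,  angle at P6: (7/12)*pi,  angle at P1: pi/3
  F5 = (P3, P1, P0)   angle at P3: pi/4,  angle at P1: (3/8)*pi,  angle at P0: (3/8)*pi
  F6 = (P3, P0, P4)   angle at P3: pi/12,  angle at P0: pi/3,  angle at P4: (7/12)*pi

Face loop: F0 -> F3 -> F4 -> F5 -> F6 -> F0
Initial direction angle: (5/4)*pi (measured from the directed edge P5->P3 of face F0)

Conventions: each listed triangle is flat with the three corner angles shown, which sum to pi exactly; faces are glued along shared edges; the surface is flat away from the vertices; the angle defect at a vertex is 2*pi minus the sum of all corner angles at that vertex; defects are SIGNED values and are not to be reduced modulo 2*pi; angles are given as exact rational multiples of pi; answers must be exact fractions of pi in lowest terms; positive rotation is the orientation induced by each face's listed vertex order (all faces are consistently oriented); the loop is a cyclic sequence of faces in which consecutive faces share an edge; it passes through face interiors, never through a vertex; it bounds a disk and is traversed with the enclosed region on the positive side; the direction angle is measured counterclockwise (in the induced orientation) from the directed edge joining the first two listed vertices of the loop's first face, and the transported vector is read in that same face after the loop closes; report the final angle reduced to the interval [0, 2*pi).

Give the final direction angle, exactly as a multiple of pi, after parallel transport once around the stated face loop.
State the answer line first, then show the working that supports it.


Answer: final direction angle = (7/12)*pi

enclosed vertex P3: corner angles sum to (2/3)*pi, defect = 2*pi - (2/3)*pi = (4/3)*pi
transport around the loop rotates by the sum of enclosed defects; add to the initial angle mod 2*pi
final angle = (5/4)*pi + (4/3)*pi = (7/12)*pi (mod 2*pi)


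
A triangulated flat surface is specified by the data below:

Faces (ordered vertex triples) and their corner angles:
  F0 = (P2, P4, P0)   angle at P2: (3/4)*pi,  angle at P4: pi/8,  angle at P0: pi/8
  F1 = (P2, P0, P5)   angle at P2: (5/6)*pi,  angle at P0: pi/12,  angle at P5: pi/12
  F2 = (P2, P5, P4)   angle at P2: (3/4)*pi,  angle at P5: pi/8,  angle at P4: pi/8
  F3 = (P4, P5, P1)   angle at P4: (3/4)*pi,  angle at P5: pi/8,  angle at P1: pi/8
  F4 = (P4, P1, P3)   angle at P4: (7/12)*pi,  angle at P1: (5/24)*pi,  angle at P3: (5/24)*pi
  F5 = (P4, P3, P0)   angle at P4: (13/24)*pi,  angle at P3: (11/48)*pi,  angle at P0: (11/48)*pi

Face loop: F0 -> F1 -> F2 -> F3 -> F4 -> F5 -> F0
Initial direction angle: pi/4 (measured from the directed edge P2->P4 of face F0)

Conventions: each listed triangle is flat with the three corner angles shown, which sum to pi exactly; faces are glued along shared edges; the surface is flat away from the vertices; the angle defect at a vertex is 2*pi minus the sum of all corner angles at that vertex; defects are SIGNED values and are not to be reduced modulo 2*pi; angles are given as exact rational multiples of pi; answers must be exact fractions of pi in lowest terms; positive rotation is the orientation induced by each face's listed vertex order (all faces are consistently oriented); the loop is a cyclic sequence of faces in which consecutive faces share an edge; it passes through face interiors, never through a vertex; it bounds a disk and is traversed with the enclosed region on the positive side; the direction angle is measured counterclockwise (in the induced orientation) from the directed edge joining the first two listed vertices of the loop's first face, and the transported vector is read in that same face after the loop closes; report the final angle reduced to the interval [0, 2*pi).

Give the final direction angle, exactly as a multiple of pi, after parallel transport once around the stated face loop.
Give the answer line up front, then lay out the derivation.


Answer: final direction angle = (43/24)*pi

enclosed vertex P2: corner angles sum to (7/3)*pi, defect = 2*pi - (7/3)*pi = -pi/3
enclosed vertex P4: corner angles sum to (17/8)*pi, defect = 2*pi - (17/8)*pi = -pi/8
by Gauss-Bonnet the loop rotates the vector by the enclosed defect sum (positive orientation, mod 2*pi)
final angle = pi/4 - (11/24)*pi = (43/24)*pi (mod 2*pi)


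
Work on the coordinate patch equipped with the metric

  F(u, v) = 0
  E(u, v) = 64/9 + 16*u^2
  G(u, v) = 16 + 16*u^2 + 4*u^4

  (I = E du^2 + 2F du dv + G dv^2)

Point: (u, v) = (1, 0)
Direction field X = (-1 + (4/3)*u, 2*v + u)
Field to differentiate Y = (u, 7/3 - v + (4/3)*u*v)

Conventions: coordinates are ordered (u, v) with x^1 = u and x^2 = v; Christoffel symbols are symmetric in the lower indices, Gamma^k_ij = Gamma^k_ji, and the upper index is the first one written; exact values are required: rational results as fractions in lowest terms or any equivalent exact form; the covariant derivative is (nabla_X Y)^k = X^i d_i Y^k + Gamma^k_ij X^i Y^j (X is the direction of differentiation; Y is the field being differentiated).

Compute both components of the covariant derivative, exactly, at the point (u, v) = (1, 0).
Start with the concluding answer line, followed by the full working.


Answer: (nabla_X Y)^u = -145/78, (nabla_X Y)^v = 41/27

E = 208/9, F = 0, G = 36 at the point
E_u = 32, E_v = 0, F_u = 0, F_v = 0, G_u = 48, G_v = 0
EG - F^2 = 832;  g^inv = (1/832) * [[36, 0], [0, 208/9]]
first-kind symbols [ij,l] = (1/2)(d_i g_jl + d_j g_il - d_l g_ij): [uu,u] = E_u/2 = 16, [uu,v] = F_u - E_v/2 = 0, [uv,u] = E_v/2 = 0, [uv,v] = G_u/2 = 24, [vv,u] = F_v - G_u/2 = -24, [vv,v] = G_v/2 = 0
Gamma^u_ij = (G*[ij,u] - F*[ij,v])/(EG - F^2), Gamma^v_ij = (E*[ij,v] - F*[ij,u])/(EG - F^2)
Gamma_uuu = 9/13, Gamma_uuv = 0, Gamma_uvv = -27/26, Gamma_vuu = 0, Gamma_vuv = 2/3, Gamma_vvv = 0
X = (1/3, 1), Y = (1, 7/3) at the point


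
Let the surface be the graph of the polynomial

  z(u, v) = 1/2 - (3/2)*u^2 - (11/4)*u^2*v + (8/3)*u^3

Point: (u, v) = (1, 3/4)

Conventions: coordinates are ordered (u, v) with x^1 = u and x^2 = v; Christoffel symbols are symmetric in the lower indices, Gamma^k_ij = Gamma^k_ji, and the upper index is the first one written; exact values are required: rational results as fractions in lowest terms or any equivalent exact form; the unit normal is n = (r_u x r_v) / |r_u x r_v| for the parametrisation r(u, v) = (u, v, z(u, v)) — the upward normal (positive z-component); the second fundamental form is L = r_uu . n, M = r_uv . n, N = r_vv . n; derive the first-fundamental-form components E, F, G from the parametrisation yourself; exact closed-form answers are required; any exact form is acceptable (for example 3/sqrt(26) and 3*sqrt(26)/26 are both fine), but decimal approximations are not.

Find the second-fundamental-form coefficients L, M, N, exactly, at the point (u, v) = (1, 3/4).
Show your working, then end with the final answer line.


z_u = 7/8, z_v = -11/4, z_uu = 71/8, z_uv = -11/2, z_vv = 0
E = 113/64, F = -77/32, G = 137/16; answer radicand W^2 = 597/64
unnormalised second-form numerators: l = 71/8, m = -11/2, n = 0; L = l/sqrt(597/64), and similarly M = m/sqrt(W^2), N = n/sqrt(W^2)

Answer: L = 71*sqrt(597)/597, M = -44*sqrt(597)/597, N = 0


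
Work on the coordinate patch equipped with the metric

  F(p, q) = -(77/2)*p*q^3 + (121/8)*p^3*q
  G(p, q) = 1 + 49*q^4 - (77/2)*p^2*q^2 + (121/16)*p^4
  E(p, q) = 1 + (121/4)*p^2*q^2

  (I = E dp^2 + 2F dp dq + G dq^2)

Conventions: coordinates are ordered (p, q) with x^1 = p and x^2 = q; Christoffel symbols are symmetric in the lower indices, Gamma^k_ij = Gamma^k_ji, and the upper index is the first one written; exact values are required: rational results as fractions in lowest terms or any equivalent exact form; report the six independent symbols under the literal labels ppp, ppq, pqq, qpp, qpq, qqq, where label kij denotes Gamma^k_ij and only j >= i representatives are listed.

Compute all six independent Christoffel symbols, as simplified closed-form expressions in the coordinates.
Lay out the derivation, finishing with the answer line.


E = 1 + (121/4)*p^2*q^2; F = -(77/2)*p*q^3 + (121/8)*p^3*q; G = 1 + 49*q^4 - (77/2)*p^2*q^2 + (121/16)*p^4
Gamma^k_ij = (1/2) g^{kl} (d_i g_jl + d_j g_il - d_l g_ij), with g^inv = (1/(EG-F^2)) [[G, -F], [-F, E]]
first partials: E_p = (121/2)*p*q^2, E_q = (121/2)*p^2*q, F_p = -(77/2)*q^3 + (363/8)*p^2*q, F_q = -(231/2)*p*q^2 + (121/8)*p^3, G_p = -77*p*q^2 + (121/4)*p^3, G_q = 196*q^3 - 77*p^2*q
D = EG - F^2 = 1 + 49*q^4 - (33/4)*p^2*q^2 + (121/16)*p^4
expanded: Gamma^p_pp = (G E_p - 2F F_p + F E_q)/(2D), Gamma^p_pq = (G E_q - F G_p)/(2D), Gamma^p_qq = (2G F_q - G G_p - F G_q)/(2D), Gamma^q_pp = (2E F_p - E E_q - F E_p)/(2D), Gamma^q_pq = (E G_p - F E_q)/(2D), Gamma^q_qq = (E G_q - 2F F_q + F G_p)/(2D); substitute and cancel common factors

Answer: Gamma_ppp = 484*p*q^2/(121*p^4 - 132*p^2*q^2 + 784*q^4 + 16), Gamma_ppq = 484*p^2*q/(121*p^4 - 132*p^2*q^2 + 784*q^4 + 16), Gamma_pqq = -1232*p*q^2/(121*p^4 - 132*p^2*q^2 + 784*q^4 + 16), Gamma_qpp = (242*p^2*q - 616*q^3)/(121*p^4 - 132*p^2*q^2 + 784*q^4 + 16), Gamma_qpq = (242*p^3 - 616*p*q^2)/(121*p^4 - 132*p^2*q^2 + 784*q^4 + 16), Gamma_qqq = (-616*p^2*q + 1568*q^3)/(121*p^4 - 132*p^2*q^2 + 784*q^4 + 16)


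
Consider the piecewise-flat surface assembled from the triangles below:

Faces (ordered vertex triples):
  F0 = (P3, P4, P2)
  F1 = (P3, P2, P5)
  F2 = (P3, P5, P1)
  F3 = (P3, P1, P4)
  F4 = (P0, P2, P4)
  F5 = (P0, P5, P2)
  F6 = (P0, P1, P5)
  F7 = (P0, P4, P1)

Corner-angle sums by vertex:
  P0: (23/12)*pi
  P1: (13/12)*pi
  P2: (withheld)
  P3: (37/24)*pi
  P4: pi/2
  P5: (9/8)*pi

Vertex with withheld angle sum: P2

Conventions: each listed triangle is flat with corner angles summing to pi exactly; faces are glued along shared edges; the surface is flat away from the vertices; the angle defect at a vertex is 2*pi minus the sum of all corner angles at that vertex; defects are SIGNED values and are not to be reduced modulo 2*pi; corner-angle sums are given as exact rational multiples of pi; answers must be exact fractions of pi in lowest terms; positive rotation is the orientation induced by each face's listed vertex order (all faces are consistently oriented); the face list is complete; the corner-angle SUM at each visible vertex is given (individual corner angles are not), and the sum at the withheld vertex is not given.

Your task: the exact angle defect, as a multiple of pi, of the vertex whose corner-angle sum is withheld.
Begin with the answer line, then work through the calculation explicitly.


Answer: defect(P2) = pi/6

V = 6, E = 12, F = 8; chi = V - E + F = 2
Gauss-Bonnet: total defect = 2*pi*chi = 4*pi; visible defects sum to (23/6)*pi


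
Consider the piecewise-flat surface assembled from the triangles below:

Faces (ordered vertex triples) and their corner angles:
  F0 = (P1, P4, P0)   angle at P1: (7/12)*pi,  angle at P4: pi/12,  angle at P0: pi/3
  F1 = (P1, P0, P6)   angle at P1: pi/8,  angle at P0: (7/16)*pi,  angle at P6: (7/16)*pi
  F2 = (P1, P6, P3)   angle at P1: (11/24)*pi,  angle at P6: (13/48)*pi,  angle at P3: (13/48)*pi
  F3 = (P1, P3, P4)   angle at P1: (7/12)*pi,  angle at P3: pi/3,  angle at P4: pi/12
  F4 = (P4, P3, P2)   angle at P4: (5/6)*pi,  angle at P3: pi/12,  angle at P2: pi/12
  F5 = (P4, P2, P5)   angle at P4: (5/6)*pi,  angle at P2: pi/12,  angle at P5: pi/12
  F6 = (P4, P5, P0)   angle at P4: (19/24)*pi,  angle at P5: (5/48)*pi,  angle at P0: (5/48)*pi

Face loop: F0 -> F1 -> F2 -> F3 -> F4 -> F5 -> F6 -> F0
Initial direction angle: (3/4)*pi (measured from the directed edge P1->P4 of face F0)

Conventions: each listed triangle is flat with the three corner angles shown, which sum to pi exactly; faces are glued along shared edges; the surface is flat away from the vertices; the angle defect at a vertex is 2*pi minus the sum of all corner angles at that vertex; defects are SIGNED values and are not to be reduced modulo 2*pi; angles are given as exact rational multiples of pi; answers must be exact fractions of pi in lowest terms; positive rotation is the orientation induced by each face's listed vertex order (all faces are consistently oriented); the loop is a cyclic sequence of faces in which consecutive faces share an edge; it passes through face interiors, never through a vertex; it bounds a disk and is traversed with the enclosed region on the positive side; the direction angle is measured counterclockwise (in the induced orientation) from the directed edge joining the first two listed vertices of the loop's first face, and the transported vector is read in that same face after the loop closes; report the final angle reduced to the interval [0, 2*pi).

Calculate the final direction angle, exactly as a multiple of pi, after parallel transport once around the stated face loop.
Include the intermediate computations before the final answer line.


enclosed vertex P1: corner angles sum to (7/4)*pi, defect = 2*pi - (7/4)*pi = pi/4
enclosed vertex P4: corner angles sum to (21/8)*pi, defect = 2*pi - (21/8)*pi = (-5/8)*pi
by Gauss-Bonnet the loop rotates the vector by the enclosed defect sum (positive orientation, mod 2*pi)
final angle = (3/4)*pi - (3/8)*pi = (3/8)*pi (mod 2*pi)

Answer: final direction angle = (3/8)*pi


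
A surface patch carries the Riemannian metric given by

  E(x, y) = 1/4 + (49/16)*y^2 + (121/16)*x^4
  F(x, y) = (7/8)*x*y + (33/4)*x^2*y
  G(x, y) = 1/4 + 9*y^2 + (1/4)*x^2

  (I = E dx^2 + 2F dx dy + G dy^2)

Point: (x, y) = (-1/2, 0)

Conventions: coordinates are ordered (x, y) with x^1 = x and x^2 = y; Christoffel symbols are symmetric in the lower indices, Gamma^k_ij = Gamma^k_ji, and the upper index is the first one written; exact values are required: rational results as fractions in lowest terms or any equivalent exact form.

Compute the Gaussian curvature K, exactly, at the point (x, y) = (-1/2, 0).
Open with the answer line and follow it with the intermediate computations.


Answer: K = -918272/34225

E = 185/256, F = 0, G = 5/16, EG - F^2 = 925/4096 at the point
E_x = -121/32, E_y = 0, F_x = 0, F_y = 13/8, G_x = -1/4, G_y = 0
E_yy = 49/8, F_xy = -59/8, G_xx = 1/2
Evaluate Brioschi's two determinant matrices M1, M2 and divide by (EG - F^2)^2.
M1 = [[-E_yy/2 + F_xy - G_xx/2, E_x/2, F_x - E_y/2], [F_y - G_x/2, E, F], [G_y/2, F, G]] = [[-171/16, -121/64, 0], [7/4, 185/256, 0], [0, 0, 5/16]]; det M1 = -90415/65536
M2 = [[0, E_y/2, G_x/2], [E_y/2, E, F], [G_x/2, F, G]] = [[0, 0, -1/8], [0, 185/256, 0], [-1/8, 0, 5/16]]; det M2 = -185/16384
det M1 - det M2 = -89675/65536; K = -89675/65536 / (925/4096)^2 = -918272/34225


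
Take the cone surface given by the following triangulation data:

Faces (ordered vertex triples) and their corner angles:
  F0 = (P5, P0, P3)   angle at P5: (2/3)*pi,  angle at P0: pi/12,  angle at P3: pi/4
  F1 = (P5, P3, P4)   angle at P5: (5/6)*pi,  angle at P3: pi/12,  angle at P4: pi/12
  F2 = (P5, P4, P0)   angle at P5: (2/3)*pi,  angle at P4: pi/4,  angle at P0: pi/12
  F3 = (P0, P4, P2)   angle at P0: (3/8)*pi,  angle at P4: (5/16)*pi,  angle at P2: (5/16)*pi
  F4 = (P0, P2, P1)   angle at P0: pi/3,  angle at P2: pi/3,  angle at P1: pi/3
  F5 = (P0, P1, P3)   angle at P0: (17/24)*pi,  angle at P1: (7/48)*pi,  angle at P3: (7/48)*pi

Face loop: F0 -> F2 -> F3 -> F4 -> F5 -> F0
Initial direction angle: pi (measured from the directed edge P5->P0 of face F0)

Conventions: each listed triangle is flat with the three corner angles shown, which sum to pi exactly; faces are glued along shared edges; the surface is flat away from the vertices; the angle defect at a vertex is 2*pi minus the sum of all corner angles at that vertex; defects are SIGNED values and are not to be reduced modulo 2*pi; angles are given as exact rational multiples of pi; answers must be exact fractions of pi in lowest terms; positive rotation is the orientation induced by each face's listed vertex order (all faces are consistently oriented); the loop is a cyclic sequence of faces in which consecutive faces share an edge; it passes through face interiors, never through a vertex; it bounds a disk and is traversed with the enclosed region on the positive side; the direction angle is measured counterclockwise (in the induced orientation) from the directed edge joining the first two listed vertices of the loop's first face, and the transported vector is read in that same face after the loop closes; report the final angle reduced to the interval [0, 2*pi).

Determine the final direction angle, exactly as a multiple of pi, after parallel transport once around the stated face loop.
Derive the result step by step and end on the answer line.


enclosed vertex P0: corner angles sum to (19/12)*pi, defect = 2*pi - (19/12)*pi = (5/12)*pi
adding the enclosed defects to the starting angle (mod 2*pi, induced orientation) gives the holonomy
final angle = pi + (5/12)*pi = (17/12)*pi (mod 2*pi)

Answer: final direction angle = (17/12)*pi


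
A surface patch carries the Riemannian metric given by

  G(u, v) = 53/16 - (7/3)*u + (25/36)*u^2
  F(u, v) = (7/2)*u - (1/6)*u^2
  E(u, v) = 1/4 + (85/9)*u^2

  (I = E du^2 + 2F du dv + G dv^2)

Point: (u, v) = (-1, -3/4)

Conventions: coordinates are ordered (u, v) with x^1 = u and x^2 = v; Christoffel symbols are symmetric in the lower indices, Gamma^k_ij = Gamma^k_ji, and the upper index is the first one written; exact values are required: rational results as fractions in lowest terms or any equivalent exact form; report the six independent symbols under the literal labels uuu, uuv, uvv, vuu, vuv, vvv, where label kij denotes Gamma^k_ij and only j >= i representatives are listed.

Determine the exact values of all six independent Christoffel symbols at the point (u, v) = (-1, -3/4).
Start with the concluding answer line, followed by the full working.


Answer: Gamma_uuu = -21596/22631, Gamma_uuv = -3216/22631, Gamma_uvv = 5561/22631, Gamma_vuu = 13128/248941, Gamma_vuv = -93532/248941, Gamma_vvv = 3216/22631

E = 349/36, F = -11/3, G = 913/144 at the point
E_u = -170/9, E_v = 0, F_u = 23/6, F_v = 0, G_u = -67/18, G_v = 0
EG - F^2 = 248941/5184;  g^inv = (5184/248941) * [[913/144, 11/3], [11/3, 349/36]]
first-kind symbols [ij,l] = (1/2)(d_i g_jl + d_j g_il - d_l g_ij): [uu,u] = E_u/2 = -85/9, [uu,v] = F_u - E_v/2 = 23/6, [uv,u] = E_v/2 = 0, [uv,v] = G_u/2 = -67/36, [vv,u] = F_v - G_u/2 = 67/36, [vv,v] = G_v/2 = 0
Gamma^u_ij = (G*[ij,u] - F*[ij,v])/(EG - F^2), Gamma^v_ij = (E*[ij,v] - F*[ij,u])/(EG - F^2)


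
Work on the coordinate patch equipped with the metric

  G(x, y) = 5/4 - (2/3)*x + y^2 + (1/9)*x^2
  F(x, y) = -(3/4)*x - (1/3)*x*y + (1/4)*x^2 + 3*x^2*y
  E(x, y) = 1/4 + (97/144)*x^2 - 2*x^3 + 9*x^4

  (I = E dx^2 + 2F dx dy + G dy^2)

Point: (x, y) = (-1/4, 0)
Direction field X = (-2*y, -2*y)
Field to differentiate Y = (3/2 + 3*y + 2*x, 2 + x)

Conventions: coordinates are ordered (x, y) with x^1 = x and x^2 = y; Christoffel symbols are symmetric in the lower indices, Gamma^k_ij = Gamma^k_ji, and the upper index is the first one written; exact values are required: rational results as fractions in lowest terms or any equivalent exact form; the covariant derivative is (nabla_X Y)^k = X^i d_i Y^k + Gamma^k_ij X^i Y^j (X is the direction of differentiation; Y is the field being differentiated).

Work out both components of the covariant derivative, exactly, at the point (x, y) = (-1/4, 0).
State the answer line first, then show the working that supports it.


Answer: (nabla_X Y)^x = 0, (nabla_X Y)^y = 0

E = 413/1152, F = 13/64, G = 205/144 at the point
E_x = -367/288, E_y = 0, F_x = -7/8, F_y = 13/48, G_x = -13/18, G_y = 0
EG - F^2 = 155641/331776;  g^inv = (331776/155641) * [[205/144, -13/64], [-13/64, 413/1152]]
first-kind symbols [ij,l] = (1/2)(d_i g_jl + d_j g_il - d_l g_ij): [xx,x] = E_x/2 = -367/576, [xx,y] = F_x - E_y/2 = -7/8, [xy,x] = E_y/2 = 0, [xy,y] = G_x/2 = -13/36, [yy,x] = F_y - G_x/2 = 91/144, [yy,y] = G_y/2 = 0
Gamma^x_ij = (G*[ij,x] - F*[ij,y])/(EG - F^2), Gamma^y_ij = (E*[ij,y] - F*[ij,x])/(EG - F^2)
Gamma_xxx = -241972/155641, Gamma_xxy = 24336/155641, Gamma_xyy = 298480/155641, Gamma_yxx = -61137/155641, Gamma_yxy = -42952/155641, Gamma_yyy = -42588/155641
X = (0, 0), Y = (1, 7/4) at the point


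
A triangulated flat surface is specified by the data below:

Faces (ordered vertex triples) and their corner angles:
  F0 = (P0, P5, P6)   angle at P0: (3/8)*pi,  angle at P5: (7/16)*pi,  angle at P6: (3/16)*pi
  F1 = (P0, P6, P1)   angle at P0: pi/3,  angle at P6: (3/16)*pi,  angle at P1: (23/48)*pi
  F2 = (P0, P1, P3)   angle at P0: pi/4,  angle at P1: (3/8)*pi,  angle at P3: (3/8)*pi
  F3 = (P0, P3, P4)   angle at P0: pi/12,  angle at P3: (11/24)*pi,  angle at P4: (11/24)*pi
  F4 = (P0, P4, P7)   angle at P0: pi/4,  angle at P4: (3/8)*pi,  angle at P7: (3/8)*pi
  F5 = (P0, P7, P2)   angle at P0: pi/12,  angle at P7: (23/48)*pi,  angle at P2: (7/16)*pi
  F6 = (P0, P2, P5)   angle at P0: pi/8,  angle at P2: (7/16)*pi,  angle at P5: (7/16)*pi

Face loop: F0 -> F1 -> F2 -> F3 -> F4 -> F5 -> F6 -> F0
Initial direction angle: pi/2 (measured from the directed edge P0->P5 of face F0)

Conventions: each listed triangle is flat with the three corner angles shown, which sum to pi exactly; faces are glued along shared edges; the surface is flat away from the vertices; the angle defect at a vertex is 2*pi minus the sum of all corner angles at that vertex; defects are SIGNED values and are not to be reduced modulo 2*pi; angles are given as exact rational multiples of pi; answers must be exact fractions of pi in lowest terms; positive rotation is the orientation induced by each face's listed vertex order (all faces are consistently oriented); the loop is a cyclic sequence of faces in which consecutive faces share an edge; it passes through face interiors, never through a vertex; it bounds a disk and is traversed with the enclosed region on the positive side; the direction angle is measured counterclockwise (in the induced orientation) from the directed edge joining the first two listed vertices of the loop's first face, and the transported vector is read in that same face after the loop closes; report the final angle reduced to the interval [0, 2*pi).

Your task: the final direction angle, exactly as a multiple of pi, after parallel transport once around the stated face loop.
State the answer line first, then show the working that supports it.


Answer: final direction angle = pi

enclosed vertex P0: corner angles sum to (3/2)*pi, defect = 2*pi - (3/2)*pi = pi/2
holonomy = initial angle + sum of enclosed defects (mod 2*pi), positive in the induced orientation
final angle = pi/2 + pi/2 = pi (mod 2*pi)


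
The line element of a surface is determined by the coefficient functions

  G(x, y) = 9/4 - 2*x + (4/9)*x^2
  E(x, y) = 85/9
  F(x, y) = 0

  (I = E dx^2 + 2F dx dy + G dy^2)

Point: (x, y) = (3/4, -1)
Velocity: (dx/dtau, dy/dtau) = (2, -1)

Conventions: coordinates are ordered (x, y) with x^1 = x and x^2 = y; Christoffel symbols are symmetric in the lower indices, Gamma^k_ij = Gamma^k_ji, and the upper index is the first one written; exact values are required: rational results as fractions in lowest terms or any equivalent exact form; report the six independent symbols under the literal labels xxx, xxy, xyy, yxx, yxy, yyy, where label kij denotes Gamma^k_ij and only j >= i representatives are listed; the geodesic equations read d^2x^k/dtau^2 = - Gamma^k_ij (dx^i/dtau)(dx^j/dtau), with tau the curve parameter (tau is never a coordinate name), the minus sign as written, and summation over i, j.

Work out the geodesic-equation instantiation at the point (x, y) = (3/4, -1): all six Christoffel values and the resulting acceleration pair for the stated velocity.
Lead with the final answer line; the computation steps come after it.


Answer: Gamma_xxx = 0, Gamma_xxy = 0, Gamma_xyy = 6/85, Gamma_yxx = 0, Gamma_yxy = -2/3, Gamma_yyy = 0; accelerations (d^2x/dtau^2, d^2y/dtau^2) = (-6/85, -8/3)

E = 85/9, F = 0, G = 1 at the point
E_x = 0, E_y = 0, F_x = 0, F_y = 0, G_x = -4/3, G_y = 0
EG - F^2 = 85/9;  g^inv = (9/85) * [[1, 0], [0, 85/9]]
first-kind symbols [ij,l] = (1/2)(d_i g_jl + d_j g_il - d_l g_ij): [xx,x] = E_x/2 = 0, [xx,y] = F_x - E_y/2 = 0, [xy,x] = E_y/2 = 0, [xy,y] = G_x/2 = -2/3, [yy,x] = F_y - G_x/2 = 2/3, [yy,y] = G_y/2 = 0
Gamma^x_ij = (G*[ij,x] - F*[ij,y])/(EG - F^2), Gamma^y_ij = (E*[ij,y] - F*[ij,x])/(EG - F^2)
Gamma_xxx = 0, Gamma_xxy = 0, Gamma_xyy = 6/85, Gamma_yxx = 0, Gamma_yxy = -2/3, Gamma_yyy = 0
d^2x/dtau^2 = -(Gamma_xxx*(2)^2 + 2*Gamma_xxy*(2)*(-1) + Gamma_xyy*(-1)^2) = -6/85
d^2y/dtau^2 = -(Gamma_yxx*(2)^2 + 2*Gamma_yxy*(2)*(-1) + Gamma_yyy*(-1)^2) = -8/3
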